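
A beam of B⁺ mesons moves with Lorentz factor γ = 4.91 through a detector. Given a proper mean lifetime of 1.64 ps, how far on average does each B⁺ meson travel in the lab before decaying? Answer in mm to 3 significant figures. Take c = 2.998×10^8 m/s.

d ≈ 2.36 mm

β = √(1 − 1/γ²) = √(1 − 1/4.91²) = 0.97904
Dilated lifetime: Δt = γτ₀ = 4.91 × 1.64 ps = 8.0524 ps
d = vΔt = 0.97904c × 8.0524 ps = 2.9352×10^8 m/s × 8.0524×10^-12 s = 2.36 mm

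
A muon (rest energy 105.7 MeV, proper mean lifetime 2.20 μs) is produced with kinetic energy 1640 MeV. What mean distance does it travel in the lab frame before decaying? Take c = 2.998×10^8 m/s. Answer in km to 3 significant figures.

γ = 1 + K/(m₀c²) = 1 + 1640/105.7 = 16.516
β = √(1 − 1/γ²) = 0.99817
Dilated lifetime: γτ₀ = 16.516 × 2.20 μs = 36.334 μs
d = βc·γτ₀ = 0.99817 × (2.998×10^8 m/s) × 3.6334×10^-5 s = 10.9 km

d ≈ 10.9 km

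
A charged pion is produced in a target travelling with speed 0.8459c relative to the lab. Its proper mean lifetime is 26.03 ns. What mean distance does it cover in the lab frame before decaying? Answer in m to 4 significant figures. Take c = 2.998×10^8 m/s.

γ = 1/√(1 − 0.8459²) = 1.87497
Dilated lifetime: Δt = γτ₀ = 1.87497 × 26.03 ns = 48.8055 ns
d = vΔt = 0.8459c × 48.8055 ns = 2.53601×10^8 m/s × 4.88055×10^-8 s = 12.38 m

d ≈ 12.38 m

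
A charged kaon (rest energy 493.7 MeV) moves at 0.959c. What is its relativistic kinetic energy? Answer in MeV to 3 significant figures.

γ = 1/√(1 − 0.959²) = 3.5285
K = (γ − 1)m₀c² = (3.5285 − 1) × 493.7 MeV = 2.5285 × 493.7 MeV = 1250 MeV

K ≈ 1250 MeV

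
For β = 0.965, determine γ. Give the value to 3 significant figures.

γ = 1/√(1 − β²) = 1/√(1 − 0.965²) = 1/√(0.068775) = 3.81

γ ≈ 3.81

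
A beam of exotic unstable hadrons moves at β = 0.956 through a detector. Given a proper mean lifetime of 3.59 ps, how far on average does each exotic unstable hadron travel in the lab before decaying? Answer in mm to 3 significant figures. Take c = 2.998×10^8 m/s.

d ≈ 3.51 mm

γ = 1/√(1 − 0.956²) = 3.4087
Dilated lifetime: Δt = γτ₀ = 3.4087 × 3.59 ps = 12.237 ps
d = vΔt = 0.956c × 12.237 ps = 2.8661×10^8 m/s × 1.2237×10^-11 s = 3.51 mm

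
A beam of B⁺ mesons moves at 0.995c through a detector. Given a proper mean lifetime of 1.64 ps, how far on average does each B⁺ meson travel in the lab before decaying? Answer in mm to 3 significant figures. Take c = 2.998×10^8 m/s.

γ = 1/√(1 − 0.995²) = 10.013
Dilated lifetime: Δt = γτ₀ = 10.013 × 1.64 ps = 16.421 ps
d = vΔt = 0.995c × 16.421 ps = 2.9830×10^8 m/s × 1.6421×10^-11 s = 4.90 mm

d ≈ 4.90 mm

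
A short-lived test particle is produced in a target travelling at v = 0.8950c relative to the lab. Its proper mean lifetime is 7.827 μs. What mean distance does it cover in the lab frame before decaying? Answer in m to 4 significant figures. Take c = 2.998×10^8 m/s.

γ = 1/√(1 − 0.8950²) = 2.24182
Dilated lifetime: Δt = γτ₀ = 2.24182 × 7.827 μs = 17.5467 μs
d = vΔt = 0.8950c × 17.5467 μs = 2.68321×10^8 m/s × 1.75467×10^-5 s = 4708 m

d ≈ 4708 m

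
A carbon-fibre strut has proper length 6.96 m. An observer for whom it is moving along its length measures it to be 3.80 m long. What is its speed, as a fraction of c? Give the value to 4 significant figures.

γ = L₀/L = 6.96/3.80 = 1.83158
β = √(1 − 1/γ²) = 0.8378

β ≈ 0.8378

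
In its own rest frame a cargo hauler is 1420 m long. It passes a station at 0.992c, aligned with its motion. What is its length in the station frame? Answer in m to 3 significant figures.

γ = 1/√(1 − 0.992²) = 7.9216
Length contraction: L = L₀/γ = 1420/7.9216 = 179 m

L ≈ 179 m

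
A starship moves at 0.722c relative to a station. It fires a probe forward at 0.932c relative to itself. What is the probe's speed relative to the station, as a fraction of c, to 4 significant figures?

u ≈ 0.9887c

Relativistic velocity addition: u = (u' + v)/(1 + u'v/c²)
= (0.932 + 0.722)/(1 + 0.932×0.722) = 1.654/1.67290 = 0.9887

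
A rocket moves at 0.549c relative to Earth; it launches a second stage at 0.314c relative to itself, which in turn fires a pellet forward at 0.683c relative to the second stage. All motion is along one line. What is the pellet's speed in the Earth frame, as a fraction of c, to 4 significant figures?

Compose boost 2: (0.314 + 0.549)/(1 + 0.314×0.549) = 0.8630/1.17239 = 0.736106
Compose boost 3: (0.683 + 0.736106)/(1 + 0.683×0.736106) = 1.41911/1.50276 = 0.9443

u ≈ 0.9443c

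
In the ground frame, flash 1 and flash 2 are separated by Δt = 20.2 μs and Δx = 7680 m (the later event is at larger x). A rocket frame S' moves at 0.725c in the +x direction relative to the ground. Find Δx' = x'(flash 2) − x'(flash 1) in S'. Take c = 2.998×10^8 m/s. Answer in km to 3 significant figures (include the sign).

γ = 1/√(1 − 0.725²) = 1.4519
Δx' = γ(Δx − vΔt) = 1.4519 × (7680 m − 0.725×(2.998×10^8 m/s)×20.2×10^-6 s)
= 1.4519 × (3289.4 m) = 4.78 km

Δx' ≈ 4.78 km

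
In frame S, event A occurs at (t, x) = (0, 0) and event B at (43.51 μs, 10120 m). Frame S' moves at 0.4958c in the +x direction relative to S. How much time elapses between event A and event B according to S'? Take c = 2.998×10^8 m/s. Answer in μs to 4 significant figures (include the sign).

γ = 1/√(1 − 0.4958²) = 1.15149
Δt' = γ(Δt − vΔx/c²) = 1.15149 × (43.51 μs − 0.4958×10120 m / (2.998×10^8 m/s))
= 1.15149 × (26.7739 μs) = 30.83 μs

Δt' ≈ 30.83 μs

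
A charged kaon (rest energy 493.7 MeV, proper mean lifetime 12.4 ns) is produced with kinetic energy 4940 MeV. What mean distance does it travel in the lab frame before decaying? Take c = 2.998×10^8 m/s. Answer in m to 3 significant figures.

d ≈ 40.7 m

γ = 1 + K/(m₀c²) = 1 + 4940/493.7 = 11.006
β = √(1 − 1/γ²) = 0.99586
Dilated lifetime: γτ₀ = 11.006 × 12.4 ns = 136.48 ns
d = βc·γτ₀ = 0.99586 × (2.998×10^8 m/s) × 1.3648×10^-7 s = 40.7 m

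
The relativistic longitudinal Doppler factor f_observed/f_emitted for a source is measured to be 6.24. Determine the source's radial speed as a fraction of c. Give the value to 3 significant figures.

β ≈ 0.950

f_obs/f_src = √((1+β)/(1−β)) = 6.24  ⇒  (1+β)/(1−β) = 38.938
β = |1 − D²|/(1 + D²) = |1 − 38.938|/(1 + 38.938) = 0.950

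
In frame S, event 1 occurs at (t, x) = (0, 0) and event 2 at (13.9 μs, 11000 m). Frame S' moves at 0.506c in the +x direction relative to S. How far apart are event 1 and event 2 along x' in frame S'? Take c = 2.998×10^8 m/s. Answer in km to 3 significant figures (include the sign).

Δx' ≈ 10.3 km

γ = 1/√(1 − 0.506²) = 1.1594
Δx' = γ(Δx − vΔt) = 1.1594 × (11000 m − 0.506×(2.998×10^8 m/s)×13.9×10^-6 s)
= 1.1594 × (8891.4 m) = 10.3 km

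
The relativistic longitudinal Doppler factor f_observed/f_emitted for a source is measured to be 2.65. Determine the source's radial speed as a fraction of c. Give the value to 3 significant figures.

f_obs/f_src = √((1+β)/(1−β)) = 2.65  ⇒  (1+β)/(1−β) = 7.0225
β = |1 − D²|/(1 + D²) = |1 − 7.0225|/(1 + 7.0225) = 0.751

β ≈ 0.751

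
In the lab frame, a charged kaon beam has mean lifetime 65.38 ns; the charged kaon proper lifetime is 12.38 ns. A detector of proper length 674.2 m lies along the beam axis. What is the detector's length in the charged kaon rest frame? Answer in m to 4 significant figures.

Time dilation ⇒ γ = Δt/τ₀ = 65.38/12.38 = 5.28110
Length contraction: L = L₀/γ = 674.2/5.28110 = 127.7 m

L ≈ 127.7 m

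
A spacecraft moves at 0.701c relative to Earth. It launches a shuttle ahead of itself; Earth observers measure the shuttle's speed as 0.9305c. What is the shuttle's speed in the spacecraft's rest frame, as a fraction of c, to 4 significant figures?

u' ≈ 0.6600c

Inverse velocity addition: u' = (u − v)/(1 − uv/c²)
= (0.9305 − 0.701)/(1 − 0.9305×0.701) = 0.2295/0.347720 = 0.6600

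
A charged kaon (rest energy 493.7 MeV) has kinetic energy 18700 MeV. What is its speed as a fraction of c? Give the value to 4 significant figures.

γ = 1 + K/(m₀c²) = 1 + 18700/493.7 = 38.8773
β = √(1 − 1/γ²) = 0.9997

β ≈ 0.9997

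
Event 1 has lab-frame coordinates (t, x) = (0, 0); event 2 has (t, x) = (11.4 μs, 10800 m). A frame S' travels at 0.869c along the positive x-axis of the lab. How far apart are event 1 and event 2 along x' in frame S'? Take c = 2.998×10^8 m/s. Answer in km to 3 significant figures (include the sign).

γ = 1/√(1 − 0.869²) = 2.0210
Δx' = γ(Δx − vΔt) = 2.0210 × (10800 m − 0.869×(2.998×10^8 m/s)×11.4×10^-6 s)
= 2.0210 × (7830.0 m) = 15.8 km

Δx' ≈ 15.8 km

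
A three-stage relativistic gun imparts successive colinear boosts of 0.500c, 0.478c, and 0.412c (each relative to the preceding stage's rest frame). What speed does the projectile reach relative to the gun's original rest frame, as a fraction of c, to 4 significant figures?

Compose boost 2: (0.478 + 0.500)/(1 + 0.478×0.500) = 0.9780/1.23900 = 0.789346
Compose boost 3: (0.412 + 0.789346)/(1 + 0.412×0.789346) = 1.20135/1.32521 = 0.9065

u ≈ 0.9065c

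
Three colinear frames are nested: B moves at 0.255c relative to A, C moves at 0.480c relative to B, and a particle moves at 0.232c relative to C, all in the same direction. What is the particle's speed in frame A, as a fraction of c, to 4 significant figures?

u ≈ 0.7699c

Compose boost 2: (0.480 + 0.255)/(1 + 0.480×0.255) = 0.7350/1.12240 = 0.654847
Compose boost 3: (0.232 + 0.654847)/(1 + 0.232×0.654847) = 0.886847/1.15192 = 0.7699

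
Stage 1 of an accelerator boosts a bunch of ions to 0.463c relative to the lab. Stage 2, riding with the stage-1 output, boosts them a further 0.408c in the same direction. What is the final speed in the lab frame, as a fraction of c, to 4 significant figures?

u ≈ 0.7326c

Compose boost 2: (0.408 + 0.463)/(1 + 0.408×0.463) = 0.8710/1.18890 = 0.7326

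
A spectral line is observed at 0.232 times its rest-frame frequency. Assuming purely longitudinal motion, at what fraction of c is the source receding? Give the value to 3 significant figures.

f_obs/f_src = √((1−β)/(1+β)) = 0.232  ⇒  (1−β)/(1+β) = 0.053824
β = |1 − D²|/(1 + D²) = |1 − 0.053824|/(1 + 0.053824) = 0.898

β ≈ 0.898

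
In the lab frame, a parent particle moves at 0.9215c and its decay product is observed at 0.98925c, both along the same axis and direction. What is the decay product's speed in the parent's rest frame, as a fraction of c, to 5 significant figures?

u' ≈ 0.76635c

Inverse velocity addition: u' = (u − v)/(1 − uv/c²)
= (0.98925 − 0.9215)/(1 − 0.98925×0.9215) = 0.067750/0.08840613 = 0.76635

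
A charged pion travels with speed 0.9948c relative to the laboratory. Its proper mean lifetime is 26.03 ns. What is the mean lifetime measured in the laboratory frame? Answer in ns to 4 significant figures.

γ = 1/√(1 − 0.9948²) = 9.81858
Time dilation: Δt = γτ₀ = 9.81858 × 26.03 ns = 255.6 ns

Δt ≈ 255.6 ns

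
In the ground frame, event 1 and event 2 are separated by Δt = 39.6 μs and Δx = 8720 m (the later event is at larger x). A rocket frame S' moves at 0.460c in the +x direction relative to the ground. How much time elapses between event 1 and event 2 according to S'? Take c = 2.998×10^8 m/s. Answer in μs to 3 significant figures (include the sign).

γ = 1/√(1 − 0.460²) = 1.1262
Δt' = γ(Δt − vΔx/c²) = 1.1262 × (39.6 μs − 0.460×8720 m / (2.998×10^8 m/s))
= 1.1262 × (26.220 μs) = 29.5 μs

Δt' ≈ 29.5 μs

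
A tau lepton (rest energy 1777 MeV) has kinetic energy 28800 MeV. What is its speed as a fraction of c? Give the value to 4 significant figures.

γ = 1 + K/(m₀c²) = 1 + 28800/1777 = 17.2071
β = √(1 − 1/γ²) = 0.9983

β ≈ 0.9983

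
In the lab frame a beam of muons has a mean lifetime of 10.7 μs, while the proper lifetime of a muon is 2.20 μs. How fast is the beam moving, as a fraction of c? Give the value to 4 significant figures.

β ≈ 0.9786

γ = Δt/τ₀ = 10.7/2.20 = 4.86364
β = √(1 − 1/γ²) = √(1 − 1/4.86364²) = 0.9786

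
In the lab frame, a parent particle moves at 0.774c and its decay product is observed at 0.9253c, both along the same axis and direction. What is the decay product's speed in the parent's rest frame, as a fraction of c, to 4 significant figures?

Inverse velocity addition: u' = (u − v)/(1 − uv/c²)
= (0.9253 − 0.774)/(1 − 0.9253×0.774) = 0.1513/0.283818 = 0.5331

u' ≈ 0.5331c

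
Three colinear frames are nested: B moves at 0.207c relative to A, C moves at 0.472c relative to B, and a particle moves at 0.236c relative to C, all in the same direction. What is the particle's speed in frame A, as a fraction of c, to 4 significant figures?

Compose boost 2: (0.472 + 0.207)/(1 + 0.472×0.207) = 0.6790/1.09770 = 0.618564
Compose boost 3: (0.236 + 0.618564)/(1 + 0.236×0.618564) = 0.854564/1.14598 = 0.7457

u ≈ 0.7457c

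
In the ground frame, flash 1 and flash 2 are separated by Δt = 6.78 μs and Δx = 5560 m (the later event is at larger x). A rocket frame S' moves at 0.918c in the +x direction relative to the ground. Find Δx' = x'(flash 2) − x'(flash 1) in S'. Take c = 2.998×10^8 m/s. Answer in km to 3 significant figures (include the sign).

Δx' ≈ 9.31 km

γ = 1/√(1 − 0.918²) = 2.5216
Δx' = γ(Δx − vΔt) = 2.5216 × (5560 m − 0.918×(2.998×10^8 m/s)×6.78×10^-6 s)
= 2.5216 × (3694.0 m) = 9.31 km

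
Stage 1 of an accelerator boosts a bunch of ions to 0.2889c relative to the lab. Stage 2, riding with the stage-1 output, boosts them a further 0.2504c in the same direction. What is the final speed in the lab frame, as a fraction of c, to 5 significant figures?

u ≈ 0.50292c

Compose boost 2: (0.2504 + 0.2889)/(1 + 0.2504×0.2889) = 0.53930/1.072341 = 0.50292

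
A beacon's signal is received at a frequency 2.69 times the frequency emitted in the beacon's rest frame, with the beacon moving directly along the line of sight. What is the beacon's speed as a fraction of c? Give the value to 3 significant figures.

β ≈ 0.757

f_obs/f_src = √((1+β)/(1−β)) = 2.69  ⇒  (1+β)/(1−β) = 7.2361
β = |1 − D²|/(1 + D²) = |1 − 7.2361|/(1 + 7.2361) = 0.757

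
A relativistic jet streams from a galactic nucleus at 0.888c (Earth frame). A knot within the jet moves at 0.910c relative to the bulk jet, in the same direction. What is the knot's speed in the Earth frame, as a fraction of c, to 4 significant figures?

Relativistic velocity addition: u = (u' + v)/(1 + u'v/c²)
= (0.910 + 0.888)/(1 + 0.910×0.888) = 1.798/1.80808 = 0.9944

u ≈ 0.9944c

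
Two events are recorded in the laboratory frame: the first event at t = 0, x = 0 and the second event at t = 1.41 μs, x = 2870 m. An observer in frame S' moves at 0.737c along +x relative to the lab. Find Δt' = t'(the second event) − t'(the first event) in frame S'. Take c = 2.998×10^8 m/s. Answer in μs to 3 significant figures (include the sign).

Δt' ≈ -8.35 μs

γ = 1/√(1 − 0.737²) = 1.4795
Δt' = γ(Δt − vΔx/c²) = 1.4795 × (1.41 μs − 0.737×2870 m / (2.998×10^8 m/s))
= 1.4795 × (-5.6453 μs) = -8.35 μs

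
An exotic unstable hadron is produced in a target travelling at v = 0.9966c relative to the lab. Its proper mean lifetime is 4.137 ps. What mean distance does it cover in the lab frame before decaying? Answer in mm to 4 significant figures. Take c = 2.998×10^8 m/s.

γ = 1/√(1 − 0.9966²) = 12.1371
Dilated lifetime: Δt = γτ₀ = 12.1371 × 4.137 ps = 50.2112 ps
d = vΔt = 0.9966c × 50.2112 ps = 2.98781×10^8 m/s × 5.02112×10^-11 s = 15.00 mm

d ≈ 15.00 mm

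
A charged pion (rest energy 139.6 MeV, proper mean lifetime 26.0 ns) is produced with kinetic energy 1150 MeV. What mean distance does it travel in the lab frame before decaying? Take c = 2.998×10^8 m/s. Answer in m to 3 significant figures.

γ = 1 + K/(m₀c²) = 1 + 1150/139.6 = 9.2378
β = √(1 − 1/γ²) = 0.99412
Dilated lifetime: γτ₀ = 9.2378 × 26.0 ns = 240.18 ns
d = βc·γτ₀ = 0.99412 × (2.998×10^8 m/s) × 2.4018×10^-7 s = 71.6 m

d ≈ 71.6 m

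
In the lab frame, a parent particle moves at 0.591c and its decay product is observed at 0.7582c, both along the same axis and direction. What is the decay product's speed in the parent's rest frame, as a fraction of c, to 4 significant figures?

u' ≈ 0.3030c

Inverse velocity addition: u' = (u − v)/(1 − uv/c²)
= (0.7582 − 0.591)/(1 − 0.7582×0.591) = 0.1672/0.551904 = 0.3030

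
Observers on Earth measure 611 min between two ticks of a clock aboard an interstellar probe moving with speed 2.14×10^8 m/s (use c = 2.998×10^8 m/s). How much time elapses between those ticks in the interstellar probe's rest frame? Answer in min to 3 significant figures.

τ₀ ≈ 428 min

β = v/c = 2.14×10^8 / 2.998×10^8 = 0.71381
γ = 1/√(1 − 0.71381²) = 1.4279
Proper time: τ₀ = Δt/γ = 611/1.4279 = 428 min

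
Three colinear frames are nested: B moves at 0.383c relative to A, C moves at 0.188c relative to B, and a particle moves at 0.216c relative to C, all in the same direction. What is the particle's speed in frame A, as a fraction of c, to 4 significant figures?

u ≈ 0.6714c

Compose boost 2: (0.188 + 0.383)/(1 + 0.188×0.383) = 0.5710/1.07200 = 0.532647
Compose boost 3: (0.216 + 0.532647)/(1 + 0.216×0.532647) = 0.748647/1.11505 = 0.6714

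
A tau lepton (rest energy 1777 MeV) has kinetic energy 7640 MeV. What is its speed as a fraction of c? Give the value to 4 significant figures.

β ≈ 0.9820

γ = 1 + K/(m₀c²) = 1 + 7640/1777 = 5.29938
β = √(1 − 1/γ²) = 0.9820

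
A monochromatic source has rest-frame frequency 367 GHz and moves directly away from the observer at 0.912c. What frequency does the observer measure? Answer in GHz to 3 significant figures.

Relativistic Doppler: f_obs = f_src √((1−β)/(1+β))
= 367 × √(0.088000/1.9120) = 367 × 0.21453 = 78.7 GHz

f_obs ≈ 78.7 GHz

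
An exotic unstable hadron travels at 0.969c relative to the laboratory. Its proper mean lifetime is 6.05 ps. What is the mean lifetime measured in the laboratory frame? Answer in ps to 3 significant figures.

Δt ≈ 24.5 ps

γ = 1/√(1 − 0.969²) = 4.0476
Time dilation: Δt = γτ₀ = 4.0476 × 6.05 ps = 24.5 ps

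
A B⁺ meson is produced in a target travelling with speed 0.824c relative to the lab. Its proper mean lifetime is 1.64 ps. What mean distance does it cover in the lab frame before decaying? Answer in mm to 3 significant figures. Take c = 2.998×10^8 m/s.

d ≈ 0.715 mm

γ = 1/√(1 − 0.824²) = 1.7649
Dilated lifetime: Δt = γτ₀ = 1.7649 × 1.64 ps = 2.8945 ps
d = vΔt = 0.824c × 2.8945 ps = 2.4704×10^8 m/s × 2.8945×10^-12 s = 0.715 mm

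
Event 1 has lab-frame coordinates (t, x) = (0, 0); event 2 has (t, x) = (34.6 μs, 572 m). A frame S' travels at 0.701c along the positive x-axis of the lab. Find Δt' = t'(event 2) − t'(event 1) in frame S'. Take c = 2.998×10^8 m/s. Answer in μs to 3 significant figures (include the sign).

Δt' ≈ 46.6 μs

γ = 1/√(1 − 0.701²) = 1.4022
Δt' = γ(Δt − vΔx/c²) = 1.4022 × (34.6 μs − 0.701×572 m / (2.998×10^8 m/s))
= 1.4022 × (33.263 μs) = 46.6 μs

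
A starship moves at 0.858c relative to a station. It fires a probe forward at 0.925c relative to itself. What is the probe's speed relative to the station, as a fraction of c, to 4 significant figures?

Relativistic velocity addition: u = (u' + v)/(1 + u'v/c²)
= (0.925 + 0.858)/(1 + 0.925×0.858) = 1.783/1.79365 = 0.9941

u ≈ 0.9941c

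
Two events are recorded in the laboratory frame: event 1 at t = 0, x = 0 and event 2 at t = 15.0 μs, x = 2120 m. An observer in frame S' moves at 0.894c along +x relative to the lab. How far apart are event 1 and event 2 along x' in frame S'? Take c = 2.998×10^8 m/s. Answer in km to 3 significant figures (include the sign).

Δx' ≈ -4.24 km

γ = 1/√(1 − 0.894²) = 2.2318
Δx' = γ(Δx − vΔt) = 2.2318 × (2120 m − 0.894×(2.998×10^8 m/s)×15.0×10^-6 s)
= 2.2318 × (-1900.3 m) = -4.24 km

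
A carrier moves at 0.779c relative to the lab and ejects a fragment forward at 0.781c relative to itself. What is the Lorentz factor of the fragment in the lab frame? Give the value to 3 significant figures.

γ ≈ 4.11

u_lab = (0.781 + 0.779)/(1 + 0.781×0.779) = 1.560/1.60840 = 0.969909
γ = 1/√(1 − 0.969909²) = 4.11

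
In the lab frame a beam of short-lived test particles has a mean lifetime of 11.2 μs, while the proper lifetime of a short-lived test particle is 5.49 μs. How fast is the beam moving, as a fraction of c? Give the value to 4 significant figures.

γ = Δt/τ₀ = 11.2/5.49 = 2.04007
β = √(1 − 1/γ²) = √(1 − 1/2.04007²) = 0.8716

β ≈ 0.8716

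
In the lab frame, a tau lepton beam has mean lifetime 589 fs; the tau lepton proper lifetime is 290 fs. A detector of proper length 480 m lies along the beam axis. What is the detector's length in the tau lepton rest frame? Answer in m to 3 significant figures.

Time dilation ⇒ γ = Δt/τ₀ = 589/290 = 2.0310
Length contraction: L = L₀/γ = 480/2.0310 = 236 m

L ≈ 236 m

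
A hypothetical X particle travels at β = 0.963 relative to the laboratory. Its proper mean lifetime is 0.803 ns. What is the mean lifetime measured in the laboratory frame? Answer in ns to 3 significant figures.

Δt ≈ 2.98 ns

γ = 1/√(1 − 0.963²) = 3.7106
Time dilation: Δt = γτ₀ = 3.7106 × 0.803 ns = 2.98 ns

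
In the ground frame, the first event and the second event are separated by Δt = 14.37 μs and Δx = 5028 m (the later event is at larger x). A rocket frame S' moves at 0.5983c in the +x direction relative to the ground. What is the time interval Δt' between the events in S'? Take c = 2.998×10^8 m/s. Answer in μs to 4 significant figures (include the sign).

γ = 1/√(1 − 0.5983²) = 1.24802
Δt' = γ(Δt − vΔx/c²) = 1.24802 × (14.37 μs − 0.5983×5028 m / (2.998×10^8 m/s))
= 1.24802 × (4.33580 μs) = 5.411 μs

Δt' ≈ 5.411 μs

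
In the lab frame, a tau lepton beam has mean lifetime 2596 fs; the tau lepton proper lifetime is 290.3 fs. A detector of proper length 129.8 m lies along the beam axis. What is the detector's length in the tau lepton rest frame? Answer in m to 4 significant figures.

L ≈ 14.52 m

Time dilation ⇒ γ = Δt/τ₀ = 2596/290.3 = 8.94247
Length contraction: L = L₀/γ = 129.8/8.94247 = 14.52 m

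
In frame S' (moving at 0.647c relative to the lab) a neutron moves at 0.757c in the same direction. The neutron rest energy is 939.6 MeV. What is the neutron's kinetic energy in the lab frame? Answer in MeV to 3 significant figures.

u_lab = (0.757 + 0.647)/(1 + 0.757×0.647) = 0.942422
γ = 1/√(1 − 0.942422²) = 2.9902
K = (γ − 1)m₀c² = (2.9902 − 1) × 939.6 = 1.9902 × 939.6 = 1870 MeV

K ≈ 1870 MeV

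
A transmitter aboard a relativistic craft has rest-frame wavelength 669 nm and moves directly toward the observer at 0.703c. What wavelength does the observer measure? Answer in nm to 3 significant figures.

Relativistic Doppler: λ_obs = λ_src √((1−β)/(1+β))
= 669 × √(0.29700/1.7030) = 669 × 0.41761 = 279 nm

λ_obs ≈ 279 nm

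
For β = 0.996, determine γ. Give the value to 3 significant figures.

γ ≈ 11.2

γ = 1/√(1 − β²) = 1/√(1 − 0.996²) = 1/√(0.0079840) = 11.2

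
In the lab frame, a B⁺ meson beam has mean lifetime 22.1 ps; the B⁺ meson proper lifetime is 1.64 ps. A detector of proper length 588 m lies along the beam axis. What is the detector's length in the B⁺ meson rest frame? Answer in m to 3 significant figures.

Time dilation ⇒ γ = Δt/τ₀ = 22.1/1.64 = 13.476
Length contraction: L = L₀/γ = 588/13.476 = 43.6 m

L ≈ 43.6 m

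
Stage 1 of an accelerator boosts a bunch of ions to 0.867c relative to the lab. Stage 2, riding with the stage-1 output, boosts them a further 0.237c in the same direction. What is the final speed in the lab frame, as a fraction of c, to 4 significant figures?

u ≈ 0.9158c

Compose boost 2: (0.237 + 0.867)/(1 + 0.237×0.867) = 1.104/1.20548 = 0.9158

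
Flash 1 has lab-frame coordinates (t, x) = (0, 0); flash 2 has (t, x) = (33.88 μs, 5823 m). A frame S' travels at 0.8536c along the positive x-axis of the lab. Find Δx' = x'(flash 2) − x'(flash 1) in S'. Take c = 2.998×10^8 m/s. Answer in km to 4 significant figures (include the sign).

Δx' ≈ -5.466 km

γ = 1/√(1 − 0.8536²) = 1.91965
Δx' = γ(Δx − vΔt) = 1.91965 × (5823 m − 0.8536×(2.998×10^8 m/s)×33.88×10^-6 s)
= 1.91965 × (-2847.21 m) = -5.466 km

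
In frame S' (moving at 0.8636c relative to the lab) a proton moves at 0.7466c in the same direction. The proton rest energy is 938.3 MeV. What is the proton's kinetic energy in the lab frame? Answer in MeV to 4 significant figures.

u_lab = (0.7466 + 0.8636)/(1 + 0.7466×0.8636) = 0.9789856
γ = 1/√(1 − 0.9789856²) = 4.90366
K = (γ − 1)m₀c² = (4.90366 − 1) × 938.3 = 3.90366 × 938.3 = 3663 MeV

K ≈ 3663 MeV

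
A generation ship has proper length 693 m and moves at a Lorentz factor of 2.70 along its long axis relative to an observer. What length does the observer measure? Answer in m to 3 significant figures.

γ = 2.70 (given)
Length contraction: L = L₀/γ = 693/2.70 = 257 m

L ≈ 257 m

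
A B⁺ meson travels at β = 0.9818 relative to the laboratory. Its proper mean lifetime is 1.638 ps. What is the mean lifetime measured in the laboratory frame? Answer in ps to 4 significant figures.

Δt ≈ 8.625 ps

γ = 1/√(1 − 0.9818²) = 5.26544
Time dilation: Δt = γτ₀ = 5.26544 × 1.638 ps = 8.625 ps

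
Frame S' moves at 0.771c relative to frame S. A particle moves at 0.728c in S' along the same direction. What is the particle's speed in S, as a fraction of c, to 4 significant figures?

u ≈ 0.9601c

Relativistic velocity addition: u = (u' + v)/(1 + u'v/c²)
= (0.728 + 0.771)/(1 + 0.728×0.771) = 1.499/1.56129 = 0.9601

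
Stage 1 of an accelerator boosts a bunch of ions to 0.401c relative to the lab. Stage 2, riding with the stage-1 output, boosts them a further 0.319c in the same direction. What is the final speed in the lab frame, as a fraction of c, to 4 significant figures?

Compose boost 2: (0.319 + 0.401)/(1 + 0.319×0.401) = 0.7200/1.12792 = 0.6383

u ≈ 0.6383c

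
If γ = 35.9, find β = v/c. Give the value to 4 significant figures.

β = √(1 − 1/γ²) = √(1 − 1/35.9²) = √(0.999224) = 0.9996

β ≈ 0.9996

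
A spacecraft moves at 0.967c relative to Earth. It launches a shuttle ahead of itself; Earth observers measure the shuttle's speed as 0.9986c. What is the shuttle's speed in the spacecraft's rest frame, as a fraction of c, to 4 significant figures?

Inverse velocity addition: u' = (u − v)/(1 − uv/c²)
= (0.9986 − 0.967)/(1 − 0.9986×0.967) = 0.03160/0.0343538 = 0.9198

u' ≈ 0.9198c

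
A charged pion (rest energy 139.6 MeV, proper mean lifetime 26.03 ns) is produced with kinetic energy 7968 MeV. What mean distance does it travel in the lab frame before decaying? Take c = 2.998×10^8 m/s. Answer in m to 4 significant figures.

d ≈ 453.2 m

γ = 1 + K/(m₀c²) = 1 + 7968/139.6 = 58.0774
β = √(1 − 1/γ²) = 0.999852
Dilated lifetime: γτ₀ = 58.0774 × 26.03 ns = 1511.75 ns
d = βc·γτ₀ = 0.999852 × (2.998×10^8 m/s) × 1.51175×10^-6 s = 453.2 m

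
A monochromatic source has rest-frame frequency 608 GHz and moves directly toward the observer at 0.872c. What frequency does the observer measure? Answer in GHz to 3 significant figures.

Relativistic Doppler: f_obs = f_src √((1+β)/(1−β))
= 608 × √(1.8720/0.12800) = 608 × 3.8243 = 2330 GHz

f_obs ≈ 2330 GHz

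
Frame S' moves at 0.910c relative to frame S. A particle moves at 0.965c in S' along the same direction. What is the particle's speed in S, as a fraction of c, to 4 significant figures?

Relativistic velocity addition: u = (u' + v)/(1 + u'v/c²)
= (0.965 + 0.910)/(1 + 0.965×0.910) = 1.875/1.87815 = 0.9983

u ≈ 0.9983c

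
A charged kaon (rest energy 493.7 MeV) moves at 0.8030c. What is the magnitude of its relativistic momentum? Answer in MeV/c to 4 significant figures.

p ≈ 665.2 MeV/c

γ = 1/√(1 − 0.8030²) = 1.67791
p = γβm₀c = 1.67791 × 0.8030 × 493.7 MeV/c = 665.2 MeV/c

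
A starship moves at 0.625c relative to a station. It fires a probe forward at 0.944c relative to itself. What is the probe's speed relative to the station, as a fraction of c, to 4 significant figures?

u ≈ 0.9868c

Relativistic velocity addition: u = (u' + v)/(1 + u'v/c²)
= (0.944 + 0.625)/(1 + 0.944×0.625) = 1.569/1.59000 = 0.9868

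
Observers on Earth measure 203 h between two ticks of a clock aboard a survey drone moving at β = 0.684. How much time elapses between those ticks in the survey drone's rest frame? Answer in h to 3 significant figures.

γ = 1/√(1 − 0.684²) = 1.3708
Proper time: τ₀ = Δt/γ = 203/1.3708 = 148 h

τ₀ ≈ 148 h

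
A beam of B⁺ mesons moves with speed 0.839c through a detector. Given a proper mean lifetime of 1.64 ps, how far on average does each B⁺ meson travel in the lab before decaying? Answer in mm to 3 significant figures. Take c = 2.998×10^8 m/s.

γ = 1/√(1 − 0.839²) = 1.8378
Dilated lifetime: Δt = γτ₀ = 1.8378 × 1.64 ps = 3.0140 ps
d = vΔt = 0.839c × 3.0140 ps = 2.5153×10^8 m/s × 3.0140×10^-12 s = 0.758 mm

d ≈ 0.758 mm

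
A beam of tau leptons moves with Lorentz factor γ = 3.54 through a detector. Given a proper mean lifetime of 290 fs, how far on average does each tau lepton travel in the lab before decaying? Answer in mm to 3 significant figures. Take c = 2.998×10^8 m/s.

β = √(1 − 1/γ²) = √(1 − 1/3.54²) = 0.95927
Dilated lifetime: Δt = γτ₀ = 3.54 × 290 fs = 1026.6 fs
d = vΔt = 0.95927c × 1026.6 fs = 2.8759×10^8 m/s × 1.0266×10^-12 s = 0.295 mm

d ≈ 0.295 mm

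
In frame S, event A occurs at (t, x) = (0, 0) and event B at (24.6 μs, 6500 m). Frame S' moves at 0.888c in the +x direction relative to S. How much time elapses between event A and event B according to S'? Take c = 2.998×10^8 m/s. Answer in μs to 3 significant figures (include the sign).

γ = 1/√(1 − 0.888²) = 2.1747
Δt' = γ(Δt − vΔx/c²) = 2.1747 × (24.6 μs − 0.888×6500 m / (2.998×10^8 m/s))
= 2.1747 × (5.3472 μs) = 11.6 μs

Δt' ≈ 11.6 μs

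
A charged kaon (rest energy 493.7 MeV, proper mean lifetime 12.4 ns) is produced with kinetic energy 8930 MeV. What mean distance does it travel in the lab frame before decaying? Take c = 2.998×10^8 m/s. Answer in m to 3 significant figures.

d ≈ 70.9 m

γ = 1 + K/(m₀c²) = 1 + 8930/493.7 = 19.088
β = √(1 − 1/γ²) = 0.99863
Dilated lifetime: γτ₀ = 19.088 × 12.4 ns = 236.69 ns
d = βc·γτ₀ = 0.99863 × (2.998×10^8 m/s) × 2.3669×10^-7 s = 70.9 m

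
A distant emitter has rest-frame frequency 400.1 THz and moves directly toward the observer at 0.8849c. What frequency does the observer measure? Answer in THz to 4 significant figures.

f_obs ≈ 1619 THz

Relativistic Doppler: f_obs = f_src √((1+β)/(1−β))
= 400.1 × √(1.88490/0.115100) = 400.1 × 4.04675 = 1619 THz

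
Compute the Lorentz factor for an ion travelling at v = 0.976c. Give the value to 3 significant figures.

γ = 1/√(1 − β²) = 1/√(1 − 0.976²) = 1/√(0.047424) = 4.59

γ ≈ 4.59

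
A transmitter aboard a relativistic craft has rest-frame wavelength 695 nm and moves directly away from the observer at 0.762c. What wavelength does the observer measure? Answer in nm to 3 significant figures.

λ_obs ≈ 1890 nm

Relativistic Doppler: λ_obs = λ_src √((1+β)/(1−β))
= 695 × √(1.7620/0.23800) = 695 × 2.7209 = 1890 nm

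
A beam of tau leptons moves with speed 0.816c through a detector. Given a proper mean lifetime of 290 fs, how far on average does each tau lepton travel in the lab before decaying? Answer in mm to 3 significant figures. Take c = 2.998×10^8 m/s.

d ≈ 0.123 mm

γ = 1/√(1 − 0.816²) = 1.7299
Dilated lifetime: Δt = γτ₀ = 1.7299 × 290 fs = 501.69 fs
d = vΔt = 0.816c × 501.69 fs = 2.4464×10^8 m/s × 5.0169×10^-13 s = 0.123 mm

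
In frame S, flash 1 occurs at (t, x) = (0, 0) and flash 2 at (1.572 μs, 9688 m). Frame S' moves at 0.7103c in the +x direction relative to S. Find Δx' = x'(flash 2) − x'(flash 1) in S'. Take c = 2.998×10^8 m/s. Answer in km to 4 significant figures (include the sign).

Δx' ≈ 13.29 km

γ = 1/√(1 − 0.7103²) = 1.42066
Δx' = γ(Δx − vΔt) = 1.42066 × (9688 m − 0.7103×(2.998×10^8 m/s)×1.572×10^-6 s)
= 1.42066 × (9353.25 m) = 13.29 km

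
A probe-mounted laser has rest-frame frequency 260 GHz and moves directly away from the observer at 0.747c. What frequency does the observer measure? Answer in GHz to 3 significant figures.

Relativistic Doppler: f_obs = f_src √((1−β)/(1+β))
= 260 × √(0.25300/1.7470) = 260 × 0.38055 = 98.9 GHz

f_obs ≈ 98.9 GHz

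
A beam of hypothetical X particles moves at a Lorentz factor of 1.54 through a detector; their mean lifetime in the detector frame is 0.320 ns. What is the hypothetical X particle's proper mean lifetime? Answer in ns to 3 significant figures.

γ = 1.54 (given)
Proper time: τ₀ = Δt/γ = 0.320/1.54 = 0.208 ns

τ₀ ≈ 0.208 ns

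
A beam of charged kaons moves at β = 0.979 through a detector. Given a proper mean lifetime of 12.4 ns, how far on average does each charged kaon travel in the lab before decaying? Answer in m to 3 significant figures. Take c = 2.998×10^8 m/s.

d ≈ 17.9 m

γ = 1/√(1 − 0.979²) = 4.9053
Dilated lifetime: Δt = γτ₀ = 4.9053 × 12.4 ns = 60.826 ns
d = vΔt = 0.979c × 60.826 ns = 2.9350×10^8 m/s × 6.0826×10^-8 s = 17.9 m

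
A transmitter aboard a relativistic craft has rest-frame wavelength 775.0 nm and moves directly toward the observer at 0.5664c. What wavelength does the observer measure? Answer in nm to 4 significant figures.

Relativistic Doppler: λ_obs = λ_src √((1−β)/(1+β))
= 775.0 × √(0.433600/1.56640) = 775.0 × 0.526130 = 407.8 nm

λ_obs ≈ 407.8 nm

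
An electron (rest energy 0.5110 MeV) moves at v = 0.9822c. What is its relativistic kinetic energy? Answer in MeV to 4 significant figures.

γ = 1/√(1 − 0.9822²) = 5.32373
K = (γ − 1)m₀c² = (5.32373 − 1) × 0.5110 MeV = 4.32373 × 0.5110 MeV = 2.209 MeV

K ≈ 2.209 MeV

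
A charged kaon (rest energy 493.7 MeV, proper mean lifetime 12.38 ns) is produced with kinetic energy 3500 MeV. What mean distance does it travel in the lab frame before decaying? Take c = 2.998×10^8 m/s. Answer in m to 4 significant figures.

d ≈ 29.79 m

γ = 1 + K/(m₀c²) = 1 + 3500/493.7 = 8.08933
β = √(1 − 1/γ²) = 0.992330
Dilated lifetime: γτ₀ = 8.08933 × 12.38 ns = 100.146 ns
d = βc·γτ₀ = 0.992330 × (2.998×10^8 m/s) × 1.00146×10^-7 s = 29.79 m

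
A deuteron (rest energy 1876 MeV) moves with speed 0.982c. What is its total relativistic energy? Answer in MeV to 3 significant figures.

E ≈ 9930 MeV

γ = 1/√(1 − 0.982²) = 5.2943
E = γm₀c² = 5.2943 × 1876 MeV = 9930 MeV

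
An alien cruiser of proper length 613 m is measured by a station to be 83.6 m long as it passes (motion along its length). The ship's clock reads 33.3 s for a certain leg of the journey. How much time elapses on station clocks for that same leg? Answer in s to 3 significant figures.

Length contraction ⇒ γ = L₀/L = 613/83.6 = 7.3325
Time dilation: Δt = γτ₀ = 7.3325 × 33.3 s = 244 s

Δt ≈ 244 s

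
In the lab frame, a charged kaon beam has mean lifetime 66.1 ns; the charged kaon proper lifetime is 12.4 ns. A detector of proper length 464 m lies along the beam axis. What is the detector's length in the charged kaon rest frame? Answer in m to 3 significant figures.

Time dilation ⇒ γ = Δt/τ₀ = 66.1/12.4 = 5.3306
Length contraction: L = L₀/γ = 464/5.3306 = 87.0 m

L ≈ 87.0 m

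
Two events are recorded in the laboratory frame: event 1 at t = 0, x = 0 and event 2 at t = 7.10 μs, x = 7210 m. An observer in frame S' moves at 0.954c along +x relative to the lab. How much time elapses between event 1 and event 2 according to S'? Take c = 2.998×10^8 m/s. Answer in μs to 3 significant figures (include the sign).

γ = 1/√(1 − 0.954²) = 3.3355
Δt' = γ(Δt − vΔx/c²) = 3.3355 × (7.10 μs − 0.954×7210 m / (2.998×10^8 m/s))
= 3.3355 × (-15.843 μs) = -52.8 μs

Δt' ≈ -52.8 μs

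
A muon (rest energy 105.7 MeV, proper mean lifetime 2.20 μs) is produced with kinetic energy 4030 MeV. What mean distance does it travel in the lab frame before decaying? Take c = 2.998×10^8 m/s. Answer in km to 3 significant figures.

d ≈ 25.8 km

γ = 1 + K/(m₀c²) = 1 + 4030/105.7 = 39.127
β = √(1 − 1/γ²) = 0.99967
Dilated lifetime: γτ₀ = 39.127 × 2.20 μs = 86.079 μs
d = βc·γτ₀ = 0.99967 × (2.998×10^8 m/s) × 8.6079×10^-5 s = 25.8 km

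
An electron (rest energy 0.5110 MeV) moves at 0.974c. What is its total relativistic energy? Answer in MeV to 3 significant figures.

γ = 1/√(1 − 0.974²) = 4.4141
E = γm₀c² = 4.4141 × 0.5110 MeV = 2.26 MeV

E ≈ 2.26 MeV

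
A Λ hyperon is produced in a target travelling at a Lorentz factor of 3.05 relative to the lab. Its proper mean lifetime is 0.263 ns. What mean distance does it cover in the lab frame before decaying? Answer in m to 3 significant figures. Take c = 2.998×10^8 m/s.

d ≈ 0.227 m

β = √(1 − 1/γ²) = √(1 − 1/3.05²) = 0.94472
Dilated lifetime: Δt = γτ₀ = 3.05 × 0.263 ns = 0.80215 ns
d = vΔt = 0.94472c × 0.80215 ns = 2.8323×10^8 m/s × 8.0215×10^-10 s = 0.227 m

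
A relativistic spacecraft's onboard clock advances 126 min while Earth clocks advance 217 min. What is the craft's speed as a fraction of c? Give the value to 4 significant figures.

β ≈ 0.8142

γ = Δt/τ₀ = 217/126 = 1.72222
β = √(1 − 1/γ²) = √(1 − 1/1.72222²) = 0.8142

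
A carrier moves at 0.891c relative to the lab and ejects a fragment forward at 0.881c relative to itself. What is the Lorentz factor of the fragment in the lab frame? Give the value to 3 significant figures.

γ ≈ 8.31

u_lab = (0.881 + 0.891)/(1 + 0.881×0.891) = 1.772/1.78497 = 0.992733
γ = 1/√(1 − 0.992733²) = 8.31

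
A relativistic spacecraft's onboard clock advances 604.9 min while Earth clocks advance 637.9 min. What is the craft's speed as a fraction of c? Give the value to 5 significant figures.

γ = Δt/τ₀ = 637.9/604.9 = 1.054554
β = √(1 − 1/γ²) = √(1 − 1/1.054554²) = 0.31747

β ≈ 0.31747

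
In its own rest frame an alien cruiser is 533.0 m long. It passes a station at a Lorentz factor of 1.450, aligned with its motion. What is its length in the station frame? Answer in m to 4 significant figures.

L ≈ 367.6 m

γ = 1.450 (given)
Length contraction: L = L₀/γ = 533.0/1.450 = 367.6 m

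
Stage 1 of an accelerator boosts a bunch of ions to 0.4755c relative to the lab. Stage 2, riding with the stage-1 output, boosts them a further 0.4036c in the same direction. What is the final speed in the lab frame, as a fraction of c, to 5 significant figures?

u ≈ 0.73755c

Compose boost 2: (0.4036 + 0.4755)/(1 + 0.4036×0.4755) = 0.87910/1.191912 = 0.73755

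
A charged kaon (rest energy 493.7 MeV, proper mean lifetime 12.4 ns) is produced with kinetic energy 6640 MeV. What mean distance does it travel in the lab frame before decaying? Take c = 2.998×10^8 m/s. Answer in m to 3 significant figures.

d ≈ 53.6 m

γ = 1 + K/(m₀c²) = 1 + 6640/493.7 = 14.449
β = √(1 − 1/γ²) = 0.99760
Dilated lifetime: γτ₀ = 14.449 × 12.4 ns = 179.17 ns
d = βc·γτ₀ = 0.99760 × (2.998×10^8 m/s) × 1.7917×10^-7 s = 53.6 m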